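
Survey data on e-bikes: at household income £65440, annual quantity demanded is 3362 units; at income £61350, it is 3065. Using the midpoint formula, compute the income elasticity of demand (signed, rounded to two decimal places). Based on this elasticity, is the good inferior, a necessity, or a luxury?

%ΔQ = (3065 − 3362)/[( 3362 + 3065)/2] = -297/3213.5 = -0.092422…
%ΔIncome = (61350 − 65440)/[( 65440 + 61350)/2] = -4090/63395 = -0.064516…
E_income = (-297/3213.5) / (-4090/63395) = 1.4325…
E_income > 1 ⇒ normal good, luxury.

1.43; luxury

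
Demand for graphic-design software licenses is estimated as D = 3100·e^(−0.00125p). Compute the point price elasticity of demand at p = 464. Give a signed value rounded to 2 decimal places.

dD/dp = −0.00125·D = -2.16961. At p = 464, D = 1735.68.
Ed = (dD/dp)·(p/D) = (-2.16961) × (464/1735.68) = -0.58

-0.58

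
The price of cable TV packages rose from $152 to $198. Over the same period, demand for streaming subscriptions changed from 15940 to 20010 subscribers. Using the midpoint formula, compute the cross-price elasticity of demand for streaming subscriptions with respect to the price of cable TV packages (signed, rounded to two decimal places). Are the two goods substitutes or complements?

%ΔQ_{streaming subscriptions} = (20010 − 15940)/avg = 4070/17975 = 0.226425…
%ΔP_{cable TV packages} = (198 − 152)/avg = 46/175 = 0.262857…
E_cross = (4070/17975) / (46/175) = 0.8614…
E_cross > 0 ⇒ the goods are substitutes.

0.86; substitutes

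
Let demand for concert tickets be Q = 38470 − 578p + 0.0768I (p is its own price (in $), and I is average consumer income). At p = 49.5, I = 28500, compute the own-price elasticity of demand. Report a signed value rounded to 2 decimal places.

-2.37

At the given values, Q = 38470 − 578(49.5) + 0.0768(28500) = 12047.8.
∂Q/∂p = −578.
E = (-578) × (49.5/12047.8) = -2.3747…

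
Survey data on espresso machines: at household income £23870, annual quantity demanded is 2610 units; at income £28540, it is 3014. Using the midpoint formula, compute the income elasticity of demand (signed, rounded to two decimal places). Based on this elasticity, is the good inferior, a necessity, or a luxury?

%ΔQ = (3014 − 2610)/[( 2610 + 3014)/2] = 404/2812 = 0.143669…
%ΔIncome = (28540 − 23870)/[( 23870 + 28540)/2] = 4670/26205 = 0.178210…
E_income = (404/2812) / (4670/26205) = 0.8061…
0 < E_income < 1 ⇒ normal good, necessity.

0.81; necessity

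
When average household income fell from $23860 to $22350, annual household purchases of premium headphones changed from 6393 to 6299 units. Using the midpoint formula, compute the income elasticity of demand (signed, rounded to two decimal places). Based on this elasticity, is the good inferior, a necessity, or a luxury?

0.23; necessity

%ΔQ = (6299 − 6393)/[( 6393 + 6299)/2] = -94/6346 = -0.014812…
%ΔIncome = (22350 − 23860)/[( 23860 + 22350)/2] = -1510/23105 = -0.065353…
E_income = (-94/6346) / (-1510/23105) = 0.2266…
0 < E_income < 1 ⇒ normal good, necessity.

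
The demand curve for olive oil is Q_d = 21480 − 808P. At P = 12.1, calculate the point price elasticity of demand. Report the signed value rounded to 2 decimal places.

-0.84

dQ_d/dP = −808. At P = 12.1, Q_d = 21480 − 808(12.1) = 11703.2.
Ed = (dQ_d/dP)·(P/Q_d) = −808 × (12.1/11703.2) = -0.8353…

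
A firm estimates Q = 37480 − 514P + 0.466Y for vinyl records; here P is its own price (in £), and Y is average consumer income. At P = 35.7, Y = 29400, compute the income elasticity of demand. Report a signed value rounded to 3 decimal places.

At the given values, Q = 37480 − 514(35.7) + 0.466(29400) = 32830.6.
∂Q/∂Y = 0.466.
E = (0.466) × (29400/32830.6) = 0.41730…

0.417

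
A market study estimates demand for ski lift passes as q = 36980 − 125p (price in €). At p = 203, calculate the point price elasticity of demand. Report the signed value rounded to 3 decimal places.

-2.187

dq/dp = −125. At p = 203, q = 36980 − 125(203) = 11605.
Ed = (dq/dp)·(p/q) = −125 × (203/11605) = -2.18655…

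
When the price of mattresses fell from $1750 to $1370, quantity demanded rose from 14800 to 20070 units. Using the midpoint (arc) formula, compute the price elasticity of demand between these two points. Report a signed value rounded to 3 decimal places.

%ΔQ = (20070 − 14800) / [(14800 + 20070)/2] = 5270/17435 = 0.302265…
%ΔP = (1370 − 1750) / [(1750 + 1370)/2] = -380/1560 = -0.243589…
Arc Ed = %ΔQ / %ΔP = (5270/17435) / (-380/1560) = -1.24087…

-1.241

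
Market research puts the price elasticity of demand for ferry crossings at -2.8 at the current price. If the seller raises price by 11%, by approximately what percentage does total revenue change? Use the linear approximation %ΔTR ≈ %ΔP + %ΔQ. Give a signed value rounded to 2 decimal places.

-19.80%

%ΔQ ≈ Ed × %ΔP = (-2.8) × (+11%) = -30.8000%
%ΔTR ≈ %ΔP + %ΔQ = (+11%) + (-30.8000%) = -19.8000%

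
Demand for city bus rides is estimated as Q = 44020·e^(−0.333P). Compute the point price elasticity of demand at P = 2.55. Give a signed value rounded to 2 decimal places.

-0.85

dQ/dP = −0.333·Q = -6270.66. At P = 2.55, Q = 18830.8.
Ed = (dQ/dP)·(P/Q) = (-6270.66) × (2.55/18830.8) = -0.8491…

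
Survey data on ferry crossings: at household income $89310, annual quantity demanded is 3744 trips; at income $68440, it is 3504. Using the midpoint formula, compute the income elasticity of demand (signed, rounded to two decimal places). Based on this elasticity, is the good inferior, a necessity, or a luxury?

%ΔQ = (3504 − 3744)/[( 3744 + 3504)/2] = -240/3624 = -0.066225…
%ΔIncome = (68440 − 89310)/[( 89310 + 68440)/2] = -20870/78875 = -0.264595…
E_income = (-240/3624) / (-20870/78875) = 0.2502…
0 < E_income < 1 ⇒ normal good, necessity.

0.25; necessity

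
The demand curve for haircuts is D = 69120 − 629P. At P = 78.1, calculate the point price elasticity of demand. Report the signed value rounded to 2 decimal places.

-2.46

dD/dP = −629. At P = 78.1, D = 69120 − 629(78.1) = 19995.1.
Ed = (dD/dP)·(P/D) = −629 × (78.1/19995.1) = -2.4568…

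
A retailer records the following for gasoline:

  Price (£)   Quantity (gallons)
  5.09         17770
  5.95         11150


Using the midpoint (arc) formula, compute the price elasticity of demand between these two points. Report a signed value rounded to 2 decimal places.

-2.94

%ΔQ = (11150 − 17770) / [(17770 + 11150)/2] = -6620/14460 = -0.457814…
%ΔP = (5.95 − 5.09) / [(5.09 + 5.95)/2] = 0.86/5.52 = 0.155797…
Arc Ed = %ΔQ / %ΔP = (-6620/14460) / (0.86/5.52) = -2.9385…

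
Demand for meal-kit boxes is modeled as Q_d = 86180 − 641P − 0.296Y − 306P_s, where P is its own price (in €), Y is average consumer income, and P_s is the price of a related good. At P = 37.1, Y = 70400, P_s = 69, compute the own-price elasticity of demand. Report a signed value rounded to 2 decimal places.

At the given values, Q_d = 86180 − 641(37.1) − 0.296(70400) − 306(69) = 20446.5.
∂Q_d/∂P = −641.
E = (-641) × (37.1/20446.5) = -1.1630…

-1.16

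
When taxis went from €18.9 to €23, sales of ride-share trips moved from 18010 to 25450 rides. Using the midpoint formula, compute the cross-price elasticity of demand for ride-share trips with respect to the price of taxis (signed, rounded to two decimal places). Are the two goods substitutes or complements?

%ΔQ_{ride-share trips} = (25450 − 18010)/avg = 7440/21730 = 0.342383…
%ΔP_{taxis} = (23 − 18.9)/avg = 4.1/20.95 = 0.195704…
E_cross = (7440/21730) / (4.1/20.95) = 1.7494…
E_cross > 0 ⇒ the goods are substitutes.

1.75; substitutes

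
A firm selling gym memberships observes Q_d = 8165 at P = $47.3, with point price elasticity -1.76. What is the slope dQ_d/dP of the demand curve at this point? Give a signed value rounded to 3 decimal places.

-303.814

Ed = (dQ_d/dP)·(P/Q_d) ⇒ dQ_d/dP = Ed·Q_d/P = (-1.76)·8165/47.3 = -303.81395…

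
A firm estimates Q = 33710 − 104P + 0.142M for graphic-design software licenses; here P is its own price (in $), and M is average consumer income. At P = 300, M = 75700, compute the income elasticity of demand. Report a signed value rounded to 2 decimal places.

At the given values, Q = 33710 − 104(300) + 0.142(75700) = 13259.4.
∂Q/∂M = 0.142.
E = (0.142) × (75700/13259.4) = 0.8107…

0.81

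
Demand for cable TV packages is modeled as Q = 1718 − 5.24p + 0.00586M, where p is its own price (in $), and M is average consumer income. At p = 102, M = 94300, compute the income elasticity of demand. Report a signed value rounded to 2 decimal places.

0.32

At the given values, Q = 1718 − 5.24(102) + 0.00586(94300) = 1736.118.
∂Q/∂M = 0.00586.
E = (0.00586) × (94300/1736.118) = 0.3182…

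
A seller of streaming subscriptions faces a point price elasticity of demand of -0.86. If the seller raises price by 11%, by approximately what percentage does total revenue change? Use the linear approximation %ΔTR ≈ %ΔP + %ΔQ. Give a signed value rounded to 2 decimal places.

%ΔQ ≈ Ed × %ΔP = (-0.86) × (+11%) = -9.4600%
%ΔTR ≈ %ΔP + %ΔQ = (+11%) + (-9.4600%) = +1.5400%

+1.54%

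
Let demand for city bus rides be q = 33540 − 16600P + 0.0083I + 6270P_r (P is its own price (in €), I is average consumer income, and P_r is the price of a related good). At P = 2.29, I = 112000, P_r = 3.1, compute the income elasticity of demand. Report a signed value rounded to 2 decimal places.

At the given values, q = 33540 − 16600(2.29) + 0.0083(112000) + 6270(3.1) = 15892.6.
∂q/∂I = 0.0083.
E = (0.0083) × (112000/15892.6) = 0.0584…

0.06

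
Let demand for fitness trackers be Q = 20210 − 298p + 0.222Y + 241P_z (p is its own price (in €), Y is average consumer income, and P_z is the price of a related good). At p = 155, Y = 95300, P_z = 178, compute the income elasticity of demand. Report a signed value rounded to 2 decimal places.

0.56

At the given values, Q = 20210 − 298(155) + 0.222(95300) + 241(178) = 38074.6.
∂Q/∂Y = 0.222.
E = (0.222) × (95300/38074.6) = 0.5556…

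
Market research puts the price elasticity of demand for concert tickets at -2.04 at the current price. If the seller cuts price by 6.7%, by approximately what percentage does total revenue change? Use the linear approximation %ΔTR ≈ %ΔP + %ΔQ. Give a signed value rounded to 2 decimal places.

+6.97%

%ΔQ ≈ Ed × %ΔP = (-2.04) × (-6.7%) = +13.6680%
%ΔTR ≈ %ΔP + %ΔQ = (-6.7%) + (+13.6680%) = +6.9680%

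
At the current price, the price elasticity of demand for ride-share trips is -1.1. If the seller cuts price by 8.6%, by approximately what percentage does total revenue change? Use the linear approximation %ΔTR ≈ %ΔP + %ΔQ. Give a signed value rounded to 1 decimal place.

+0.9%

%ΔQ ≈ Ed × %ΔP = (-1.1) × (-8.6%) = +9.4600%
%ΔTR ≈ %ΔP + %ΔQ = (-8.6%) + (+9.4600%) = +0.8600%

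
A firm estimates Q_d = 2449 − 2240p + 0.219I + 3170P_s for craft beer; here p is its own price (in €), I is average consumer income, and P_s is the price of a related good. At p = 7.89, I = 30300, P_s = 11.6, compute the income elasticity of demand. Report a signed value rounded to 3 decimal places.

0.235

At the given values, Q_d = 2449 − 2240(7.89) + 0.219(30300) + 3170(11.6) = 28183.1.
∂Q_d/∂I = 0.219.
E = (0.219) × (30300/28183.1) = 0.23544…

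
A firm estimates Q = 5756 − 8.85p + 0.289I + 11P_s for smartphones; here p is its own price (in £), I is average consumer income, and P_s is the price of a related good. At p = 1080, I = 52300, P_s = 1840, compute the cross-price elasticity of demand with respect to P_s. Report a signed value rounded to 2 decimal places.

At the given values, Q = 5756 − 8.85(1080) + 0.289(52300) + 11(1840) = 31552.7.
∂Q/∂P_s = 11.
E = (11) × (1840/31552.7) = 0.6414…

0.64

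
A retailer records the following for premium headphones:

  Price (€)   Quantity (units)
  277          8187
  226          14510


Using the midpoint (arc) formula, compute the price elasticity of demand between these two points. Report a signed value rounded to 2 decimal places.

-2.75

%ΔQ = (14510 − 8187) / [(8187 + 14510)/2] = 6323/11348.5 = 0.557166…
%ΔP = (226 − 277) / [(277 + 226)/2] = -51/251.5 = -0.202783…
Arc Ed = %ΔQ / %ΔP = (6323/11348.5) / (-51/251.5) = -2.7475…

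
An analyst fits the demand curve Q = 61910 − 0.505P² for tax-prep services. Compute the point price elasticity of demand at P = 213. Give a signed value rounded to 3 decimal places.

dQ/dP = −2·0.505·P = -215.13. At P = 213, Q = 38998.655.
Ed = (dQ/dP)·(P/Q) = (-215.13) × (213/38998.655) = -1.17498…

-1.175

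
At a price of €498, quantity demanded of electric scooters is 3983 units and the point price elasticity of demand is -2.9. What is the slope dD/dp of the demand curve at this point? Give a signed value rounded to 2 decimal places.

-23.19

Ed = (dD/dp)·(p/D) ⇒ dD/dp = Ed·D/p = (-2.9)·3983/498 = -23.1941…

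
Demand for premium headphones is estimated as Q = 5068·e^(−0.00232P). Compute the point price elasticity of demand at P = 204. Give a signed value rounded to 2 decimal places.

dQ/dP = −0.00232·Q = -7.32456. At P = 204, Q = 3157.14.
Ed = (dQ/dP)·(P/Q) = (-7.32456) × (204/3157.14) = -0.4732…

-0.47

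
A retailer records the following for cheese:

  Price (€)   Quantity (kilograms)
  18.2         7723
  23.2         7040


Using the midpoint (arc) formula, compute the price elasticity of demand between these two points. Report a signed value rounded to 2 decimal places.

%ΔQ = (7040 − 7723) / [(7723 + 7040)/2] = -683/7381.5 = -0.092528…
%ΔP = (23.2 − 18.2) / [(18.2 + 23.2)/2] = 5/20.7 = 0.241545…
Arc Ed = %ΔQ / %ΔP = (-683/7381.5) / (5/20.7) = -0.3830…

-0.38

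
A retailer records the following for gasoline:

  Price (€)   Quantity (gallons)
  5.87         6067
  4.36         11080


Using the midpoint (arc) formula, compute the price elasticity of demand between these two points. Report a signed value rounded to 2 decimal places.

-1.98

%ΔQ = (11080 − 6067) / [(6067 + 11080)/2] = 5013/8573.5 = 0.584708…
%ΔP = (4.36 − 5.87) / [(5.87 + 4.36)/2] = -1.51/5.115 = -0.295210…
Arc Ed = %ΔQ / %ΔP = (5013/8573.5) / (-1.51/5.115) = -1.9806…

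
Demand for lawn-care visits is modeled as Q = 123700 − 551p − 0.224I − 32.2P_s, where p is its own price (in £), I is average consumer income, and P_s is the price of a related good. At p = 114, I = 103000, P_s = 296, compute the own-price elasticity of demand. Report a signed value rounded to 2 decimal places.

-2.22

At the given values, Q = 123700 − 551(114) − 0.224(103000) − 32.2(296) = 28282.8.
∂Q/∂p = −551.
E = (-551) × (114/28282.8) = -2.2209…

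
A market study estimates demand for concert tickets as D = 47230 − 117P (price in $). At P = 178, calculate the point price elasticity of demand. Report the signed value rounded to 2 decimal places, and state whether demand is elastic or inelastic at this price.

-0.79; inelastic

dD/dP = −117. At P = 178, D = 47230 − 117(178) = 26404.
Ed = (dD/dP)·(P/D) = −117 × (178/26404) = -0.7887…
|Ed| = 0.79 < 1, so demand is inelastic.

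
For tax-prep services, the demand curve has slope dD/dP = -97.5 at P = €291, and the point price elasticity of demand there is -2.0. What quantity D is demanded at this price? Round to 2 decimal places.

14186.25

Ed = (dD/dP)·(P/D) ⇒ D = (dD/dP)·P/Ed = (-97.5)·291/(-2.0) = 14186.25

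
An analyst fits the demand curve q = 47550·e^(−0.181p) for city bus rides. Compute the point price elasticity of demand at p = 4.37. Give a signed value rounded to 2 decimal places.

dq/dp = −0.181·q = -3902.25. At p = 4.37, q = 21559.4.
Ed = (dq/dp)·(p/q) = (-3902.25) × (4.37/21559.4) = -0.7909…

-0.79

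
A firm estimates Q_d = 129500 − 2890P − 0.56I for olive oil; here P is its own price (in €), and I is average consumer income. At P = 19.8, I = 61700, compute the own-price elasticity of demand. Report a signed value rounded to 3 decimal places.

-1.517

At the given values, Q_d = 129500 − 2890(19.8) − 0.56(61700) = 37726.
∂Q_d/∂P = −2890.
E = (-2890) × (19.8/37726) = -1.51677…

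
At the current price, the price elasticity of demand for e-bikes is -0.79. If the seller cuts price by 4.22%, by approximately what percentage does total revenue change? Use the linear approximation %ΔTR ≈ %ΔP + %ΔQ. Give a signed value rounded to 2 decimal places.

%ΔQ ≈ Ed × %ΔP = (-0.79) × (-4.22%) = +3.3338%
%ΔTR ≈ %ΔP + %ΔQ = (-4.22%) + (+3.3338%) = -0.8862%

-0.89%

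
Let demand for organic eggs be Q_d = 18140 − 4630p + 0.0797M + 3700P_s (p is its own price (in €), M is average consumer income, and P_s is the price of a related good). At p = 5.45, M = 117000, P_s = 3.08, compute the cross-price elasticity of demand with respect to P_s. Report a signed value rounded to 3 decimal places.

0.836

At the given values, Q_d = 18140 − 4630(5.45) + 0.0797(117000) + 3700(3.08) = 13627.4.
∂Q_d/∂P_s = 3700.
E = (3700) × (3.08/13627.4) = 0.83625…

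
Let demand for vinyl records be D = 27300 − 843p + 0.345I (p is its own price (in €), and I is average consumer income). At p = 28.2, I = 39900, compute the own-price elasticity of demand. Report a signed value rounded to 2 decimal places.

At the given values, D = 27300 − 843(28.2) + 0.345(39900) = 17292.9.
∂D/∂p = −843.
E = (-843) × (28.2/17292.9) = -1.3747…

-1.37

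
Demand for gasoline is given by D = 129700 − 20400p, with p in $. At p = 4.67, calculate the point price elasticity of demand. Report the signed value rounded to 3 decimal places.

dD/dp = −20400. At p = 4.67, D = 129700 − 20400(4.67) = 34432.
Ed = (dD/dp)·(p/D) = −20400 × (4.67/34432) = -2.76684…

-2.767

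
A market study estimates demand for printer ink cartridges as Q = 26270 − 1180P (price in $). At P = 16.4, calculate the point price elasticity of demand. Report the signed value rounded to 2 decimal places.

dQ/dP = −1180. At P = 16.4, Q = 26270 − 1180(16.4) = 6918.
Ed = (dQ/dP)·(P/Q) = −1180 × (16.4/6918) = -2.7973…

-2.80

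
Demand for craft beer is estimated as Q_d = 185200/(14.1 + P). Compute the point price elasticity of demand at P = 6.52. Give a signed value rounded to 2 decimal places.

-0.32

dQ_d/dP = −185200/(14.1 + P)² = -435.576. At P = 6.52, Q_d = 8981.57.
Ed = (dQ_d/dP)·(P/Q_d) = (-435.576) × (6.52/8981.57) = -0.3161…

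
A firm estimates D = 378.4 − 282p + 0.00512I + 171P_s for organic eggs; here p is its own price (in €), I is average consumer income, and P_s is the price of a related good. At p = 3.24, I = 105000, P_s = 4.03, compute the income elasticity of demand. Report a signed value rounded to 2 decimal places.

At the given values, D = 378.4 − 282(3.24) + 0.00512(105000) + 171(4.03) = 691.45.
∂D/∂I = 0.00512.
E = (0.00512) × (105000/691.45) = 0.7774…

0.78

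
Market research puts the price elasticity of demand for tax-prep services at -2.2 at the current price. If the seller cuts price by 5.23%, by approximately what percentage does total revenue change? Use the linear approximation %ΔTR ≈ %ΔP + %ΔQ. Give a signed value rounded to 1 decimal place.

+6.3%

%ΔQ ≈ Ed × %ΔP = (-2.2) × (-5.23%) = +11.5060%
%ΔTR ≈ %ΔP + %ΔQ = (-5.23%) + (+11.5060%) = +6.2760%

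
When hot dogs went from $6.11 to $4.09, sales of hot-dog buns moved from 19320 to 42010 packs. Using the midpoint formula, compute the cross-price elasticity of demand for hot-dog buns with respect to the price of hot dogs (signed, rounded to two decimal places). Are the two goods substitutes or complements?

%ΔQ_{hot-dog buns} = (42010 − 19320)/avg = 22690/30665 = 0.739931…
%ΔP_{hot dogs} = (4.09 − 6.11)/avg = -2.02/5.1 = -0.396078…
E_cross = (22690/30665) / (-2.02/5.1) = -1.8681…
E_cross < 0 ⇒ the goods are complements.

-1.87; complements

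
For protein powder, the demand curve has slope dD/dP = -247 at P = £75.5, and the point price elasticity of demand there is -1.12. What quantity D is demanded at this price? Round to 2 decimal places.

16650.45

Ed = (dD/dP)·(P/D) ⇒ D = (dD/dP)·P/Ed = (-247)·75.5/(-1.12) = 16650.4464…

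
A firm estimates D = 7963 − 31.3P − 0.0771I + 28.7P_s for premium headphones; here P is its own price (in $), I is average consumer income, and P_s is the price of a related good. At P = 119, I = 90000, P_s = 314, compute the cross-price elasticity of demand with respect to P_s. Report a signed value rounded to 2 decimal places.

1.43

At the given values, D = 7963 − 31.3(119) − 0.0771(90000) + 28.7(314) = 6311.1.
∂D/∂P_s = 28.7.
E = (28.7) × (314/6311.1) = 1.4279…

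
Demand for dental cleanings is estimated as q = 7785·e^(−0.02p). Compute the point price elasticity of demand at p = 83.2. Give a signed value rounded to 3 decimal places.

dq/dp = −0.02·q = -29.4865. At p = 83.2, q = 1474.32.
Ed = (dq/dp)·(p/q) = (-29.4865) × (83.2/1474.32) = -1.664

-1.664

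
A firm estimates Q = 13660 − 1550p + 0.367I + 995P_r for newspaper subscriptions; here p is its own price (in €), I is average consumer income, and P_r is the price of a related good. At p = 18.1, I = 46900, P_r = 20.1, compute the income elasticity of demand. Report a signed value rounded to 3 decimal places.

At the given values, Q = 13660 − 1550(18.1) + 0.367(46900) + 995(20.1) = 22816.8.
∂Q/∂I = 0.367.
E = (0.367) × (46900/22816.8) = 0.75436…

0.754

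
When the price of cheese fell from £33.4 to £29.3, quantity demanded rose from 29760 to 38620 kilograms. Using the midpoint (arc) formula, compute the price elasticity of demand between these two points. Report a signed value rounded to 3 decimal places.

%ΔQ = (38620 − 29760) / [(29760 + 38620)/2] = 8860/34190 = 0.259140…
%ΔP = (29.3 − 33.4) / [(33.4 + 29.3)/2] = -4.1/31.35 = -0.130781…
Arc Ed = %ΔQ / %ΔP = (8860/34190) / (-4.1/31.35) = -1.98147…

-1.981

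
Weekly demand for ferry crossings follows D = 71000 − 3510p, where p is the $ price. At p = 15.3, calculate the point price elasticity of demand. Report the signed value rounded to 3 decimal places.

dD/dp = −3510. At p = 15.3, D = 71000 − 3510(15.3) = 17297.
Ed = (dD/dp)·(p/D) = −3510 × (15.3/17297) = -3.10475…

-3.105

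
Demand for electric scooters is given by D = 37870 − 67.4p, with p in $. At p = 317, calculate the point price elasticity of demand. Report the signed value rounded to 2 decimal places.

-1.29

dD/dp = −67.4. At p = 317, D = 37870 − 67.4(317) = 16504.2.
Ed = (dD/dp)·(p/D) = −67.4 × (317/16504.2) = -1.2945…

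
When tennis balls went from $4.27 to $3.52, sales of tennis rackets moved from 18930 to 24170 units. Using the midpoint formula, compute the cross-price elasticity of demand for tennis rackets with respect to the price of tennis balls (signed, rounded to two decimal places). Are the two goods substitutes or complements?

%ΔQ_{tennis rackets} = (24170 − 18930)/avg = 5240/21550 = 0.243155…
%ΔP_{tennis balls} = (3.52 − 4.27)/avg = -0.75/3.895 = -0.192554…
E_cross = (5240/21550) / (-0.75/3.895) = -1.2627…
E_cross < 0 ⇒ the goods are complements.

-1.26; complements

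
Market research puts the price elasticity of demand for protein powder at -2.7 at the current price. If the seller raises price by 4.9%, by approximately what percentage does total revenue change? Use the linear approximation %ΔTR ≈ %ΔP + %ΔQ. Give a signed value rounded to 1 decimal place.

%ΔQ ≈ Ed × %ΔP = (-2.7) × (+4.9%) = -13.2300%
%ΔTR ≈ %ΔP + %ΔQ = (+4.9%) + (-13.2300%) = -8.3300%

-8.3%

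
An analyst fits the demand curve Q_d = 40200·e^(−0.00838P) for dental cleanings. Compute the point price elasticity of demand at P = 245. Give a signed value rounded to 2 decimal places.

-2.05

dQ_d/dP = −0.00838·Q_d = -43.2335. At P = 245, Q_d = 5159.13.
Ed = (dQ_d/dP)·(P/Q_d) = (-43.2335) × (245/5159.13) = -2.0531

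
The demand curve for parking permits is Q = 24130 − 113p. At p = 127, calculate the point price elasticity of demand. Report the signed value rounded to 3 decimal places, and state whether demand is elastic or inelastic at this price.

dQ/dp = −113. At p = 127, Q = 24130 − 113(127) = 9779.
Ed = (dQ/dp)·(p/Q) = −113 × (127/9779) = -1.46753…
|Ed| = 1.468 > 1, so demand is elastic.

-1.468; elastic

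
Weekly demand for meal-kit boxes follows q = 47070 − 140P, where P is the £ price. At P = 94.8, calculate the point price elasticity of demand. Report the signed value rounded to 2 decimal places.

-0.39

dq/dP = −140. At P = 94.8, q = 47070 − 140(94.8) = 33798.
Ed = (dq/dP)·(P/q) = −140 × (94.8/33798) = -0.3926…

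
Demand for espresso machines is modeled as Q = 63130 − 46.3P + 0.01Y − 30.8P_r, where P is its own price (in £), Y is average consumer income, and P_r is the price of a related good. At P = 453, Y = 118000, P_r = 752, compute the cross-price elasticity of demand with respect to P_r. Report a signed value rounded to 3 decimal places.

At the given values, Q = 63130 − 46.3(453) + 0.01(118000) − 30.8(752) = 20174.5.
∂Q/∂P_r = -30.8.
E = (-30.8) × (752/20174.5) = -1.14806…

-1.148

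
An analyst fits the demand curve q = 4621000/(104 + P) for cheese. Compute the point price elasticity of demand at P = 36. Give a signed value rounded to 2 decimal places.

-0.26

dq/dP = −4621000/(104 + P)² = -235.765. At P = 36, q = 33007.1.
Ed = (dq/dP)·(P/q) = (-235.765) × (36/33007.1) = -0.2571…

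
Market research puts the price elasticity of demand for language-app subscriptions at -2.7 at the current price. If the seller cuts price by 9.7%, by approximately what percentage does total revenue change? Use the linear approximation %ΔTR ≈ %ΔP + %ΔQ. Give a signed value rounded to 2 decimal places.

%ΔQ ≈ Ed × %ΔP = (-2.7) × (-9.7%) = +26.1900%
%ΔTR ≈ %ΔP + %ΔQ = (-9.7%) + (+26.1900%) = +16.4900%

+16.49%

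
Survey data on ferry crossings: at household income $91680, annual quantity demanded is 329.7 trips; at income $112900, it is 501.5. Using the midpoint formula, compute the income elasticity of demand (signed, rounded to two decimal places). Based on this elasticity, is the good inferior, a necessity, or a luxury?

1.99; luxury

%ΔQ = (501.5 − 329.7)/[( 329.7 + 501.5)/2] = 171.8/415.6 = 0.413378…
%ΔIncome = (112900 − 91680)/[( 91680 + 112900)/2] = 21220/102290 = 0.207449…
E_income = (171.8/415.6) / (21220/102290) = 1.9926…
E_income > 1 ⇒ normal good, luxury.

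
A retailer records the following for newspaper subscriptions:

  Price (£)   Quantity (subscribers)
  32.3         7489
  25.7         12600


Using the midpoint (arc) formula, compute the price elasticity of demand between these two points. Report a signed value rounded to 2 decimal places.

%ΔQ = (12600 − 7489) / [(7489 + 12600)/2] = 5111/10044.5 = 0.508835…
%ΔP = (25.7 − 32.3) / [(32.3 + 25.7)/2] = -6.6/29 = -0.227586…
Arc Ed = %ΔQ / %ΔP = (5111/10044.5) / (-6.6/29) = -2.2357…

-2.24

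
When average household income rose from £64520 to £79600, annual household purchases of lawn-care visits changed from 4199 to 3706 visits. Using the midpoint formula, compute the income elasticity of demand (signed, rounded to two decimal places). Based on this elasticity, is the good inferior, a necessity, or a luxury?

%ΔQ = (3706 − 4199)/[( 4199 + 3706)/2] = -493/3952.5 = -0.124731…
%ΔIncome = (79600 − 64520)/[( 64520 + 79600)/2] = 15080/72060 = 0.209270…
E_income = (-493/3952.5) / (15080/72060) = -0.5960…
E_income < 0 ⇒ inferior good.

-0.60; inferior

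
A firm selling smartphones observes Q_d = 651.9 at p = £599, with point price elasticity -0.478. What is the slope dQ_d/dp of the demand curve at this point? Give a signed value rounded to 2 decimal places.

Ed = (dQ_d/dp)·(p/Q_d) ⇒ dQ_d/dp = Ed·Q_d/p = (-0.478)·651.9/599 = -0.5202…

-0.52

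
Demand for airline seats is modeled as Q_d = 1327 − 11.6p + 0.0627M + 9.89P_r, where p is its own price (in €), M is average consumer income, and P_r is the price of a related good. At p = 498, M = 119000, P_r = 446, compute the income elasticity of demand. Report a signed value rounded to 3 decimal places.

At the given values, Q_d = 1327 − 11.6(498) + 0.0627(119000) + 9.89(446) = 7422.44.
∂Q_d/∂M = 0.0627.
E = (0.0627) × (119000/7422.44) = 1.00523…

1.005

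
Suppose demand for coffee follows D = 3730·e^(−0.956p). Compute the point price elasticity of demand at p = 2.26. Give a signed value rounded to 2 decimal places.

dD/dp = −0.956·D = -411.005. At p = 2.26, D = 429.922.
Ed = (dD/dp)·(p/D) = (-411.005) × (2.26/429.922) = -2.1605…

-2.16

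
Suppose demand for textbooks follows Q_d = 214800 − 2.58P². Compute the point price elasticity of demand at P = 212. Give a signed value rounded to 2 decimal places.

-2.35

dQ_d/dP = −2·2.58·P = -1093.92. At P = 212, Q_d = 98844.48.
Ed = (dQ_d/dP)·(P/Q_d) = (-1093.92) × (212/98844.48) = -2.3462…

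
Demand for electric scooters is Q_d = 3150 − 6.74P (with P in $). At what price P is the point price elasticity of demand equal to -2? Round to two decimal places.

Ed = −6.74P/(3150 − 6.74P). Set this equal to -2:
6.74P = 2·(3150 − 6.74P) ⇒ 6.74P(1 + 2) = 2·3150
P = 2·3150 / (6.74·3) = 311.5727…

311.57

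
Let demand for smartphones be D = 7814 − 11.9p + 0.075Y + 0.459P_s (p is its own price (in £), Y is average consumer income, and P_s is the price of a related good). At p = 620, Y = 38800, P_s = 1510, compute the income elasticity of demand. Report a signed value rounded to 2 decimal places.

0.72

At the given values, D = 7814 − 11.9(620) + 0.075(38800) + 0.459(1510) = 4039.09.
∂D/∂Y = 0.075.
E = (0.075) × (38800/4039.09) = 0.7204…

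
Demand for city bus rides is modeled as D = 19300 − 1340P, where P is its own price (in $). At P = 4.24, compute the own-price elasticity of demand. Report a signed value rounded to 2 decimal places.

-0.42

At the given values, D = 19300 − 1340(4.24) = 13618.4.
∂D/∂P = −1340.
E = (-1340) × (4.24/13618.4) = -0.4172…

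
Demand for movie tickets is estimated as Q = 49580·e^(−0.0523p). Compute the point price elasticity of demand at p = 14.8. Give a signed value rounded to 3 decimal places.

dQ/dp = −0.0523·Q = -1195.77. At p = 14.8, Q = 22863.6.
Ed = (dQ/dp)·(p/Q) = (-1195.77) × (14.8/22863.6) = -0.77404

-0.774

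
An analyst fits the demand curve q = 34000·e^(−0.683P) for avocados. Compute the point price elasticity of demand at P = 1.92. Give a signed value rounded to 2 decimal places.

dq/dP = −0.683·q = -6257.25. At P = 1.92, q = 9161.41.
Ed = (dq/dP)·(P/q) = (-6257.25) × (1.92/9161.41) = -1.3113…

-1.31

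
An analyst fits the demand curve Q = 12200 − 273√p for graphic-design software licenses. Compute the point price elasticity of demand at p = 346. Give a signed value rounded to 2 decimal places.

-0.36

dQ/dp = −273/(2√p) = -7.33829. At p = 346, Q = 7121.91.
Ed = (dQ/dp)·(p/Q) = (-7.33829) × (346/7121.91) = -0.3565…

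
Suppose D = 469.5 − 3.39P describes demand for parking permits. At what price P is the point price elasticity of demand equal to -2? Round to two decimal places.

Ed = −3.39P/(469.5 − 3.39P). Set this equal to -2:
3.39P = 2·(469.5 − 3.39P) ⇒ 3.39P(1 + 2) = 2·469.5
P = 2·469.5 / (3.39·3) = 92.3303…

92.33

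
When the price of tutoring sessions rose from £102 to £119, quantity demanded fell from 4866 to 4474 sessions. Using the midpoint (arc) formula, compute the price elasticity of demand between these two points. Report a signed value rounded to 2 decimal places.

%ΔQ = (4474 − 4866) / [(4866 + 4474)/2] = -392/4670 = -0.083940…
%ΔP = (119 − 102) / [(102 + 119)/2] = 17/110.5 = 0.153846…
Arc Ed = %ΔQ / %ΔP = (-392/4670) / (17/110.5) = -0.5456…

-0.55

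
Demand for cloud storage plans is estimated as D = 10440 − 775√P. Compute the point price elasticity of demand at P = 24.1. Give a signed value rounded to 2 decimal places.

dD/dP = −775/(2√P) = -78.9338. At P = 24.1, D = 6635.39.
Ed = (dD/dP)·(P/D) = (-78.9338) × (24.1/6635.39) = -0.2866…

-0.29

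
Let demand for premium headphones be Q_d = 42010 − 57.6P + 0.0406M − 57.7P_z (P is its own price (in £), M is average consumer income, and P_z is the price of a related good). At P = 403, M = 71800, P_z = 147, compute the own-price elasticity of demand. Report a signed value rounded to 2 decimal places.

At the given values, Q_d = 42010 − 57.6(403) + 0.0406(71800) − 57.7(147) = 13230.38.
∂Q_d/∂P = −57.6.
E = (-57.6) × (403/13230.38) = -1.7545…

-1.75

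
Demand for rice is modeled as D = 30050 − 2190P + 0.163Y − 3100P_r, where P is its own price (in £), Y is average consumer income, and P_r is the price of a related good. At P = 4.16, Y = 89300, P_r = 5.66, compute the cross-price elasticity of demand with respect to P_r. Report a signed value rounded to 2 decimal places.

-0.98

At the given values, D = 30050 − 2190(4.16) + 0.163(89300) − 3100(5.66) = 17949.5.
∂D/∂P_r = -3100.
E = (-3100) × (5.66/17949.5) = -0.9775…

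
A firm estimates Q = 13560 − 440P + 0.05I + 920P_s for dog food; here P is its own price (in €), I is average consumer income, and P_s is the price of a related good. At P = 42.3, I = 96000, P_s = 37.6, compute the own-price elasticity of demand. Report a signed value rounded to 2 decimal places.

At the given values, Q = 13560 − 440(42.3) + 0.05(96000) + 920(37.6) = 34340.
∂Q/∂P = −440.
E = (-440) × (42.3/34340) = -0.5419…

-0.54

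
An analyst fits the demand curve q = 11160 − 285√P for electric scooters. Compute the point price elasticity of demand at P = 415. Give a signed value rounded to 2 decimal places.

-0.54

dq/dP = −285/(2√P) = -6.99505. At P = 415, q = 5354.11.
Ed = (dq/dP)·(P/q) = (-6.99505) × (415/5354.11) = -0.5421…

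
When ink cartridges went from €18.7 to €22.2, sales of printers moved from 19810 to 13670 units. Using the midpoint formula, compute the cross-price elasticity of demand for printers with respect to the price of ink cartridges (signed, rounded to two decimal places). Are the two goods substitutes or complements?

%ΔQ_{printers} = (13670 − 19810)/avg = -6140/16740 = -0.366786…
%ΔP_{ink cartridges} = (22.2 − 18.7)/avg = 3.5/20.45 = 0.171149…
E_cross = (-6140/16740) / (3.5/20.45) = -2.1430…
E_cross < 0 ⇒ the goods are complements.

-2.14; complements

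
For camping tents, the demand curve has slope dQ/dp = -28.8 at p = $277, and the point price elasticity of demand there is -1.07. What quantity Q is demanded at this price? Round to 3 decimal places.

Ed = (dQ/dp)·(p/Q) ⇒ Q = (dQ/dp)·p/Ed = (-28.8)·277/(-1.07) = 7455.70093…

7455.701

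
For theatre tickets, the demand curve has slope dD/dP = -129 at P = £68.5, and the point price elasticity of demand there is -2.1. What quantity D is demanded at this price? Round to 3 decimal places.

4207.857

Ed = (dD/dP)·(P/D) ⇒ D = (dD/dP)·P/Ed = (-129)·68.5/(-2.1) = 4207.85714…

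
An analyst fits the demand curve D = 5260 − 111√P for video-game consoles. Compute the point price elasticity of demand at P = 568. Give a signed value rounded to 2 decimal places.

-0.51

dD/dP = −111/(2√P) = -2.32873. At P = 568, D = 2614.56.
Ed = (dD/dP)·(P/D) = (-2.32873) × (568/2614.56) = -0.5059…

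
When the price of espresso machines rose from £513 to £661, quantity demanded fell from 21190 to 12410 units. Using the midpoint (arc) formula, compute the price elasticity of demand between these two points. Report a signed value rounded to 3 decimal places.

-2.073

%ΔQ = (12410 − 21190) / [(21190 + 12410)/2] = -8780/16800 = -0.522619…
%ΔP = (661 − 513) / [(513 + 661)/2] = 148/587 = 0.252129…
Arc Ed = %ΔQ / %ΔP = (-8780/16800) / (148/587) = -2.07282…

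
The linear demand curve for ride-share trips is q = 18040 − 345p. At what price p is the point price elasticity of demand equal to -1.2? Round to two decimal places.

28.52

Ed = −345p/(18040 − 345p). Set this equal to -1.2:
345p = 1.2·(18040 − 345p) ⇒ 345p(1 + 1.2) = 1.2·18040
p = 1.2·18040 / (345·2.2) = 28.5217…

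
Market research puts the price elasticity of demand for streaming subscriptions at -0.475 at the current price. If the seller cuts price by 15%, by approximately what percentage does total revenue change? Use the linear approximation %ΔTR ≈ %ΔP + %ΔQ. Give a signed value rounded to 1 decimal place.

%ΔQ ≈ Ed × %ΔP = (-0.475) × (-15%) = +7.1250%
%ΔTR ≈ %ΔP + %ΔQ = (-15%) + (+7.1250%) = -7.8750%

-7.9%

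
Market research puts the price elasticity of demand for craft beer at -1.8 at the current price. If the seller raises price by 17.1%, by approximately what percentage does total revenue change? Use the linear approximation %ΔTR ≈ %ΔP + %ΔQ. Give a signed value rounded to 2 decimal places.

-13.68%

%ΔQ ≈ Ed × %ΔP = (-1.8) × (+17.1%) = -30.7800%
%ΔTR ≈ %ΔP + %ΔQ = (+17.1%) + (-30.7800%) = -13.6800%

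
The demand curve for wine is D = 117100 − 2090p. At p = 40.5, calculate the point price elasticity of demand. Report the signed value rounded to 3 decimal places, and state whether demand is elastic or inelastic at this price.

-2.608; elastic

dD/dp = −2090. At p = 40.5, D = 117100 − 2090(40.5) = 32455.
Ed = (dD/dp)·(p/D) = −2090 × (40.5/32455) = -2.60807…
|Ed| = 2.608 > 1, so demand is elastic.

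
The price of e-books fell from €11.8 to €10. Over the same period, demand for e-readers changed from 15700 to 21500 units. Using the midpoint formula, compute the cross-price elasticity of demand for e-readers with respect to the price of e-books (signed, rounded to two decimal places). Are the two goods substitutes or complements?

-1.89; complements

%ΔQ_{e-readers} = (21500 − 15700)/avg = 5800/18600 = 0.311827…
%ΔP_{e-books} = (10 − 11.8)/avg = -1.8/10.9 = -0.165137…
E_cross = (5800/18600) / (-1.8/10.9) = -1.8882…
E_cross < 0 ⇒ the goods are complements.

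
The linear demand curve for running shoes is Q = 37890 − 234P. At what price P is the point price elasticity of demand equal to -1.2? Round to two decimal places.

88.32

Ed = −234P/(37890 − 234P). Set this equal to -1.2:
234P = 1.2·(37890 − 234P) ⇒ 234P(1 + 1.2) = 1.2·37890
P = 1.2·37890 / (234·2.2) = 88.3216…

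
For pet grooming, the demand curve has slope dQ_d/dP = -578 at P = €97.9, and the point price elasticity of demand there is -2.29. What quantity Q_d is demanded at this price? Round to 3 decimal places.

Ed = (dQ_d/dP)·(P/Q_d) ⇒ Q_d = (dQ_d/dP)·P/Ed = (-578)·97.9/(-2.29) = 24710.13100…

24710.131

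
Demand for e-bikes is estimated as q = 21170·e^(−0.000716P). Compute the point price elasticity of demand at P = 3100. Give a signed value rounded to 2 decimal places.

-2.22

dq/dP = −0.000716·q = -1.64693. At P = 3100, q = 2300.17.
Ed = (dq/dP)·(P/q) = (-1.64693) × (3100/2300.17) = -2.2196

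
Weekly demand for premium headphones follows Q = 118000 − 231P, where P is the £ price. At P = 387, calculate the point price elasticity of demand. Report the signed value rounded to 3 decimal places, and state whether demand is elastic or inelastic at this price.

dQ/dP = −231. At P = 387, Q = 118000 − 231(387) = 28603.
Ed = (dQ/dP)·(P/Q) = −231 × (387/28603) = -3.12544…
|Ed| = 3.125 > 1, so demand is elastic.

-3.125; elastic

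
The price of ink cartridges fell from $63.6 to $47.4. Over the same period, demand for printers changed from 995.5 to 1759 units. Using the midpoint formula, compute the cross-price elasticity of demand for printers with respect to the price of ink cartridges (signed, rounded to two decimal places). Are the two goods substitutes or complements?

%ΔQ_{printers} = (1759 − 995.5)/avg = 763.5/1377.25 = 0.554365…
%ΔP_{ink cartridges} = (47.4 − 63.6)/avg = -16.2/55.5 = -0.291891…
E_cross = (763.5/1377.25) / (-16.2/55.5) = -1.8992…
E_cross < 0 ⇒ the goods are complements.

-1.90; complements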